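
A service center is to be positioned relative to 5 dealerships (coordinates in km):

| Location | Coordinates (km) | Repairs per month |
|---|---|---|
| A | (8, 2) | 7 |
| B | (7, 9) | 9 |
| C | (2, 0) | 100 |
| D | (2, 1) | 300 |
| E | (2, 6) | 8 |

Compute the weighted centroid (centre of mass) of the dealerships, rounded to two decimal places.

(2.21, 1.04)

The minimiser of Σwᵢ‖p−pᵢ‖² is the weighted centroid p* = (Σwᵢpᵢ)/(Σwᵢ).
Σwᵢ = 424.
Σwᵢxᵢ = 7·8 + 9·7 + 100·2 + 300·2 + 8·2 = 935.
Σwᵢyᵢ = 7·2 + 9·9 + 100·0 + 300·1 + 8·6 = 443.
x* = 935/424 = 2.21, y* = 443/424 = 1.04.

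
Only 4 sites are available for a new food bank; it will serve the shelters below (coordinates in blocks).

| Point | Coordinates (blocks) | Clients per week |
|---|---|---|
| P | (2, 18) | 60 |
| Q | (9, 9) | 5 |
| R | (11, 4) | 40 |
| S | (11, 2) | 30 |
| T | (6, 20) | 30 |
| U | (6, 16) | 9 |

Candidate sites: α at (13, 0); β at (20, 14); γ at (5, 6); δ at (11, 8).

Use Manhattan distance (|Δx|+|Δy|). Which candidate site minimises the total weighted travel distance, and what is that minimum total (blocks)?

Total weighted distance at each candidate:
  α (13, 0): total = 3182
  β (20, 14): total = 3534
  γ (5, 6): total = 2104
  δ (11, 8): total = 2122
Minimum is at γ with total 2104 blocks.

γ, total 2104 blocks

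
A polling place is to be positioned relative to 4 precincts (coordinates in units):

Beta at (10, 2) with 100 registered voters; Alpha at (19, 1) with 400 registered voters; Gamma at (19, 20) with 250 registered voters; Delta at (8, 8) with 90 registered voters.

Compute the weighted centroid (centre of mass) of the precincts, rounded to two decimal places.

(16.75, 7.52)

The minimiser of Σwᵢ‖p−pᵢ‖² is the weighted centroid p* = (Σwᵢpᵢ)/(Σwᵢ).
Σwᵢ = 840.
Σwᵢxᵢ = 100·10 + 400·19 + 250·19 + 90·8 = 14070.
Σwᵢyᵢ = 100·2 + 400·1 + 250·20 + 90·8 = 6320.
x* = 14070/840 = 16.75, y* = 6320/840 = 7.52.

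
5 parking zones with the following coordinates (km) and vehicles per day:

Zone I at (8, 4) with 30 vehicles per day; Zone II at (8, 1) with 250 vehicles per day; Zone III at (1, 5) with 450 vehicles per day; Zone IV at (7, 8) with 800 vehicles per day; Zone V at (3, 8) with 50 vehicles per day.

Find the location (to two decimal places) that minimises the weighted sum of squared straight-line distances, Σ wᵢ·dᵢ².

(5.34, 5.96)

The minimiser of Σwᵢ‖p−pᵢ‖² is the weighted centroid p* = (Σwᵢpᵢ)/(Σwᵢ).
Σwᵢ = 1580.
Σwᵢxᵢ = 30·8 + 250·8 + 450·1 + 800·7 + 50·3 = 8440.
Σwᵢyᵢ = 30·4 + 250·1 + 450·5 + 800·8 + 50·8 = 9420.
x* = 8440/1580 = 5.34, y* = 9420/1580 = 5.96.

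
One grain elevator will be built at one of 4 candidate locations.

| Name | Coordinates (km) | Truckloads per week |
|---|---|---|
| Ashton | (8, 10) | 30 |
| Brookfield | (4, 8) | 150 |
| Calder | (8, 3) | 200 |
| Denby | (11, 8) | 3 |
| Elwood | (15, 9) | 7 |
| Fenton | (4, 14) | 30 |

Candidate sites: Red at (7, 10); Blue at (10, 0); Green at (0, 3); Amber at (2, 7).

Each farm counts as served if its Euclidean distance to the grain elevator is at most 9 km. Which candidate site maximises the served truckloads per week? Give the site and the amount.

Red, covering 420

Coverage radius r = 9 km; a point is covered iff (Δx)²+(Δy)² ≤ 9² = 81.
  Red (7, 10): covers {Ashton, Brookfield, Calder, Denby, Elwood, Fenton} → 420
  Blue (10, 0): covers {Calder, Denby} → 203
  Green (0, 3): covers {Brookfield, Calder} → 350
  Amber (2, 7): covers {Ashton, Brookfield, Calder, Fenton} → 410
Maximum coverage at Red: 420 truckloads per week.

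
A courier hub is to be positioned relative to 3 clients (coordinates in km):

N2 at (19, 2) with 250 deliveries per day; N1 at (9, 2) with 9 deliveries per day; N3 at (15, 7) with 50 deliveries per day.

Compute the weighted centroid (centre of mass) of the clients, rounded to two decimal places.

(18.06, 2.81)

The minimiser of Σwᵢ‖p−pᵢ‖² is the weighted centroid p* = (Σwᵢpᵢ)/(Σwᵢ).
Σwᵢ = 309.
Σwᵢxᵢ = 250·19 + 9·9 + 50·15 = 5581.
Σwᵢyᵢ = 250·2 + 9·2 + 50·7 = 868.
x* = 5581/309 = 18.06, y* = 868/309 = 2.81.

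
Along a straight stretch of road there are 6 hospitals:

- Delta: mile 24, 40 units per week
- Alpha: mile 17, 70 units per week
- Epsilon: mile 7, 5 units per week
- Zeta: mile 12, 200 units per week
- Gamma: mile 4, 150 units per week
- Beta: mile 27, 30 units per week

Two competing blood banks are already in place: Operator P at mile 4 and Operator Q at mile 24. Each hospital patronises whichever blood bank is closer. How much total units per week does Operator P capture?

355

The indifferent point is the midpoint (4+24)/2 = 14; hospitals left of it (closer to Operator P at 4) go to Operator P, those right go to Operator Q.
  Gamma at 4 (w=150) → Operator P
  Epsilon at 7 (w=5) → Operator P
  Zeta at 12 (w=200) → Operator P
  Alpha at 17 (w=70) → Operator Q
  Delta at 24 (w=40) → Operator Q
  Beta at 27 (w=30) → Operator Q
Operator P captures 355; Operator Q captures 140.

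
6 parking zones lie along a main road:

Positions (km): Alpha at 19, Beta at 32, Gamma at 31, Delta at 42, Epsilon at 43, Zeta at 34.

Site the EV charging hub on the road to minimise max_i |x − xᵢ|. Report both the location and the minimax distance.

The 1-center on a line is the midpoint of the two extreme points: leftmost at 19, rightmost at 43.
Optimal location = (19 + 43)/2 = 31; maximum distance = (43 − 19)/2 = 12.

location 31, max distance 12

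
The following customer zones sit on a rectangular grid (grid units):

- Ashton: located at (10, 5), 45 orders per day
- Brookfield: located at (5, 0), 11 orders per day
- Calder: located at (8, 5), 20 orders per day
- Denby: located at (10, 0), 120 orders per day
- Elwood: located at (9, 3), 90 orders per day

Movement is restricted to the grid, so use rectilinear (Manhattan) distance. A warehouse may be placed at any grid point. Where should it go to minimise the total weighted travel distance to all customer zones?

Manhattan distance separates: Σwᵢ(|x−xᵢ|+|y−yᵢ|) = Σwᵢ|x−xᵢ| + Σwᵢ|y−yᵢ|, so x and y are optimised independently as 1-D weighted medians.
Total weight W = 286; half = 143.
x-coordinate, sorted with cumulative weight:
  x=5 (Brookfield, w=11) cum 11
  x=8 (Calder, w=20) cum 31
  x=9 (Elwood, w=90) cum 121
  x=10 (Ashton, w=45) cum 166  ← median
  x=10 (Denby, w=120) cum 286
⇒ x* = 10
y-coordinate, sorted with cumulative weight:
  y=0 (Brookfield, w=11) cum 11
  y=0 (Denby, w=120) cum 131
  y=3 (Elwood, w=90) cum 221  ← median
  y=5 (Ashton, w=45) cum 266
  y=5 (Calder, w=20) cum 286
⇒ y* = 3

(10, 3)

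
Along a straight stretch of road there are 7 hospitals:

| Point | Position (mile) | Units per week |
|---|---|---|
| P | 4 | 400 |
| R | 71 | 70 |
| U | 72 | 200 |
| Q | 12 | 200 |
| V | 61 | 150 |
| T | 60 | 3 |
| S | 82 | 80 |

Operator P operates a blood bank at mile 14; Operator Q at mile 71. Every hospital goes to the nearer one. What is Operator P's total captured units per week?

The indifferent point is the midpoint (14+71)/2 = 42.5; hospitals left of it (closer to Operator P at 14) go to Operator P, those right go to Operator Q.
  P at 4 (w=400) → Operator P
  Q at 12 (w=200) → Operator P
  T at 60 (w=3) → Operator Q
  V at 61 (w=150) → Operator Q
  R at 71 (w=70) → Operator Q
  U at 72 (w=200) → Operator Q
  S at 82 (w=80) → Operator Q
Operator P captures 600; Operator Q captures 503.

600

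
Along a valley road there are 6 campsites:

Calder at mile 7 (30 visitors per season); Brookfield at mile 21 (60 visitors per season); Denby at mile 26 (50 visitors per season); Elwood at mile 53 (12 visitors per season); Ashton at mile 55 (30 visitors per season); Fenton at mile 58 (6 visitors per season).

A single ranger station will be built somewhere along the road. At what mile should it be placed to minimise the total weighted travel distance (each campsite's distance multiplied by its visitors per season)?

x = 26

For a sum of weighted absolute distances on a line, the optimum is the weighted median (not the mean). Total weight W = 188; half-weight = 94.
Sort by position and accumulate weight:
  mile 7 (Calder, w=30) → cum 30
  mile 21 (Brookfield, w=60) → cum 90
  mile 26 (Denby, w=50) → cum 140  ≥ 94 → median here
  mile 53 (Elwood, w=12) → cum 152
  mile 55 (Ashton, w=30) → cum 182
  mile 58 (Fenton, w=6) → cum 188
Optimal location: mile 26.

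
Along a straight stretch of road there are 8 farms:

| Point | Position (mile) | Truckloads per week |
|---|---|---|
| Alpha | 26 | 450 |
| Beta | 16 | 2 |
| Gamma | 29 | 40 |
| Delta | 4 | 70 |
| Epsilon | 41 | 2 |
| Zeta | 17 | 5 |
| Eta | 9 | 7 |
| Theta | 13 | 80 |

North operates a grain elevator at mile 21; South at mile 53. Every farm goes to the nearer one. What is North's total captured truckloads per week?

The indifferent point is the midpoint (21+53)/2 = 37; farms left of it (closer to North at 21) go to North, those right go to South.
  Delta at 4 (w=70) → North
  Eta at 9 (w=7) → North
  Theta at 13 (w=80) → North
  Beta at 16 (w=2) → North
  Zeta at 17 (w=5) → North
  Alpha at 26 (w=450) → North
  Gamma at 29 (w=40) → North
  Epsilon at 41 (w=2) → South
North captures 654; South captures 2.

654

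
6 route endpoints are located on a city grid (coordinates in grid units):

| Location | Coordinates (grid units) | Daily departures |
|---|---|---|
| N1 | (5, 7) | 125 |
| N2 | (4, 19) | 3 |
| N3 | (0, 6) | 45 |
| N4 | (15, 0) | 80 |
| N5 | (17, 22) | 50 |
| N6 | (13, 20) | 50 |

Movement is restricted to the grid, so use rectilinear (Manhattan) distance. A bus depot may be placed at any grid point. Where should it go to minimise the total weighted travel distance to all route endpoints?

Manhattan distance separates: Σwᵢ(|x−xᵢ|+|y−yᵢ|) = Σwᵢ|x−xᵢ| + Σwᵢ|y−yᵢ|, so x and y are optimised independently as 1-D weighted medians.
Total weight W = 353; half = 176.5.
x-coordinate, sorted with cumulative weight:
  x=0 (N3, w=45) cum 45
  x=4 (N2, w=3) cum 48
  x=5 (N1, w=125) cum 173
  x=13 (N6, w=50) cum 223  ← median
  x=15 (N4, w=80) cum 303
  x=17 (N5, w=50) cum 353
⇒ x* = 13
y-coordinate, sorted with cumulative weight:
  y=0 (N4, w=80) cum 80
  y=6 (N3, w=45) cum 125
  y=7 (N1, w=125) cum 250  ← median
  y=19 (N2, w=3) cum 253
  y=20 (N6, w=50) cum 303
  y=22 (N5, w=50) cum 353
⇒ y* = 7

(13, 7)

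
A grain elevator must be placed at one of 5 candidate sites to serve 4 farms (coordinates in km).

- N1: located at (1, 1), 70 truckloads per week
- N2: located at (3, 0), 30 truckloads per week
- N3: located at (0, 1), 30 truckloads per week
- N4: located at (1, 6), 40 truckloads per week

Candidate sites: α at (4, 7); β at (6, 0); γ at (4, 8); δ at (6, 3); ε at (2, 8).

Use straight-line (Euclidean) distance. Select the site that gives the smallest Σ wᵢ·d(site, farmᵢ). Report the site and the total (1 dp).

Total weighted distance at each candidate:
  α (4, 7): total = 1024.5
  β (6, 0): total = 941.8
  γ (4, 8): total = 1161.1
  δ (6, 3): total = 927.2
  ε (2, 8): total = 1044.7
Minimum is at δ with total 927.2 km.

δ, total 927.2 km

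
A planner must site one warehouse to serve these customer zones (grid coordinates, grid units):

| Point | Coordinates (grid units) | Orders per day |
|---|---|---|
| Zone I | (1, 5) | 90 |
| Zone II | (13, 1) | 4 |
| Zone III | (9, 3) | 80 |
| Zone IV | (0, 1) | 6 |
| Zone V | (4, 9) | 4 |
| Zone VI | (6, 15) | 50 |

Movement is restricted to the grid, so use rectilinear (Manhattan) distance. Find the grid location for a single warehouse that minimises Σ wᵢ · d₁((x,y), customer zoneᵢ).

Manhattan distance separates: Σwᵢ(|x−xᵢ|+|y−yᵢ|) = Σwᵢ|x−xᵢ| + Σwᵢ|y−yᵢ|, so x and y are optimised independently as 1-D weighted medians.
Total weight W = 234; half = 117.
x-coordinate, sorted with cumulative weight:
  x=0 (Zone IV, w=6) cum 6
  x=1 (Zone I, w=90) cum 96
  x=4 (Zone V, w=4) cum 100
  x=6 (Zone VI, w=50) cum 150  ← median
  x=9 (Zone III, w=80) cum 230
  x=13 (Zone II, w=4) cum 234
⇒ x* = 6
y-coordinate, sorted with cumulative weight:
  y=1 (Zone II, w=4) cum 4
  y=1 (Zone IV, w=6) cum 10
  y=3 (Zone III, w=80) cum 90
  y=5 (Zone I, w=90) cum 180  ← median
  y=9 (Zone V, w=4) cum 184
  y=15 (Zone VI, w=50) cum 234
⇒ y* = 5

(6, 5)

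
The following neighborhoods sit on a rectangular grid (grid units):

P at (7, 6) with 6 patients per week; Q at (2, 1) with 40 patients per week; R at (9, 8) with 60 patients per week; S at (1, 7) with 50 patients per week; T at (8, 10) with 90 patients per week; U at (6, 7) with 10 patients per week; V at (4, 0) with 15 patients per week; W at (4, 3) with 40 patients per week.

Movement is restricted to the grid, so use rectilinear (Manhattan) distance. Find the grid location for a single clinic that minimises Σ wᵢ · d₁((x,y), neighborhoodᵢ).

Manhattan distance separates: Σwᵢ(|x−xᵢ|+|y−yᵢ|) = Σwᵢ|x−xᵢ| + Σwᵢ|y−yᵢ|, so x and y are optimised independently as 1-D weighted medians.
Total weight W = 311; half = 155.5.
x-coordinate, sorted with cumulative weight:
  x=1 (S, w=50) cum 50
  x=2 (Q, w=40) cum 90
  x=4 (V, w=15) cum 105
  x=4 (W, w=40) cum 145
  x=6 (U, w=10) cum 155
  x=7 (P, w=6) cum 161  ← median
  x=8 (T, w=90) cum 251
  x=9 (R, w=60) cum 311
⇒ x* = 7
y-coordinate, sorted with cumulative weight:
  y=0 (V, w=15) cum 15
  y=1 (Q, w=40) cum 55
  y=3 (W, w=40) cum 95
  y=6 (P, w=6) cum 101
  y=7 (S, w=50) cum 151
  y=7 (U, w=10) cum 161  ← median
  y=8 (R, w=60) cum 221
  y=10 (T, w=90) cum 311
⇒ y* = 7

(7, 7)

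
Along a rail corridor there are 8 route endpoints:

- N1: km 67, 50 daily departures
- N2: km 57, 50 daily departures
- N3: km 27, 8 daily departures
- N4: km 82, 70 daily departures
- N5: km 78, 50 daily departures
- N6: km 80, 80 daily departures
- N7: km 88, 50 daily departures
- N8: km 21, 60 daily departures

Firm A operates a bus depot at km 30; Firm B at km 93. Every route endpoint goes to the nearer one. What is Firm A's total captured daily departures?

The indifferent point is the midpoint (30+93)/2 = 61.5; route endpoints left of it (closer to Firm A at 30) go to Firm A, those right go to Firm B.
  N8 at 21 (w=60) → Firm A
  N3 at 27 (w=8) → Firm A
  N2 at 57 (w=50) → Firm A
  N1 at 67 (w=50) → Firm B
  N5 at 78 (w=50) → Firm B
  N6 at 80 (w=80) → Firm B
  N4 at 82 (w=70) → Firm B
  N7 at 88 (w=50) → Firm B
Firm A captures 118; Firm B captures 300.

118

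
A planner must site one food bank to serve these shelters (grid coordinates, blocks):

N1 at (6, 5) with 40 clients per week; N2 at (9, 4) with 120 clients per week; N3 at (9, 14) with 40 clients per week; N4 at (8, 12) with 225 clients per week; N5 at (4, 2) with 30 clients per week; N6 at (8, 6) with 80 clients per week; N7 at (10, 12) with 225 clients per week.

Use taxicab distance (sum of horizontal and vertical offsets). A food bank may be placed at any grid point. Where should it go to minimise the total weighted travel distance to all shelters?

Manhattan distance separates: Σwᵢ(|x−xᵢ|+|y−yᵢ|) = Σwᵢ|x−xᵢ| + Σwᵢ|y−yᵢ|, so x and y are optimised independently as 1-D weighted medians.
Total weight W = 760; half = 380.
x-coordinate, sorted with cumulative weight:
  x=4 (N5, w=30) cum 30
  x=6 (N1, w=40) cum 70
  x=8 (N4, w=225) cum 295
  x=8 (N6, w=80) cum 375
  x=9 (N2, w=120) cum 495  ← median
  x=9 (N3, w=40) cum 535
  x=10 (N7, w=225) cum 760
⇒ x* = 9
y-coordinate, sorted with cumulative weight:
  y=2 (N5, w=30) cum 30
  y=4 (N2, w=120) cum 150
  y=5 (N1, w=40) cum 190
  y=6 (N6, w=80) cum 270
  y=12 (N4, w=225) cum 495  ← median
  y=12 (N7, w=225) cum 720
  y=14 (N3, w=40) cum 760
⇒ y* = 12

(9, 12)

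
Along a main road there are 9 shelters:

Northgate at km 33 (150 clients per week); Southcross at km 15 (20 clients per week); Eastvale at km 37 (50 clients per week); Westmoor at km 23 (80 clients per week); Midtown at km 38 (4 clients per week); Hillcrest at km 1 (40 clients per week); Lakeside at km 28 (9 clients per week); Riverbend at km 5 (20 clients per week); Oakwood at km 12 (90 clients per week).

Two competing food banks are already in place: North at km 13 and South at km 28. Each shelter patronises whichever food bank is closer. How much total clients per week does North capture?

170

The indifferent point is the midpoint (13+28)/2 = 20.5; shelters left of it (closer to North at 13) go to North, those right go to South.
  Hillcrest at 1 (w=40) → North
  Riverbend at 5 (w=20) → North
  Oakwood at 12 (w=90) → North
  Southcross at 15 (w=20) → North
  Westmoor at 23 (w=80) → South
  Lakeside at 28 (w=9) → South
  Northgate at 33 (w=150) → South
  Eastvale at 37 (w=50) → South
  Midtown at 38 (w=4) → South
North captures 170; South captures 293.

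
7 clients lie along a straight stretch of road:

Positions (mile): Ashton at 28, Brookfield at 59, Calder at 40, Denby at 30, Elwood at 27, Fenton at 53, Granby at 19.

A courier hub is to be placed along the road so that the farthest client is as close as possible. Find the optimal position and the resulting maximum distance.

The 1-center on a line is the midpoint of the two extreme points: leftmost at 19, rightmost at 59.
Optimal location = (19 + 59)/2 = 39; maximum distance = (59 − 19)/2 = 20.

location 39, max distance 20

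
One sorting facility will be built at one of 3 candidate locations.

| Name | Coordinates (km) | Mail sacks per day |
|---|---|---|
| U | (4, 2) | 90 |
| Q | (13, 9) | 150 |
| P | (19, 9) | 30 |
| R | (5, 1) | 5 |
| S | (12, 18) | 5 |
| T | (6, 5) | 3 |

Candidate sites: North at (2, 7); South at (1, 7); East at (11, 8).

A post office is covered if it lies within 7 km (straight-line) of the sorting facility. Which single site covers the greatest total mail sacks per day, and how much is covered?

Coverage radius r = 7 km; a point is covered iff (Δx)²+(Δy)² ≤ 7² = 49.
  North (2, 7): covers {U, R, T} → 98
  South (1, 7): covers {U, T} → 93
  East (11, 8): covers {Q, T} → 153
Maximum coverage at East: 153 mail sacks per day.

East, covering 153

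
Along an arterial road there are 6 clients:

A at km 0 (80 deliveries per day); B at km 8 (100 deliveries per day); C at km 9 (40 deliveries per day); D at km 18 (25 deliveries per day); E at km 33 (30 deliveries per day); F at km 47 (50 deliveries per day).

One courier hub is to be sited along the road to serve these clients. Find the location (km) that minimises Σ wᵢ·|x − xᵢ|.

x = 8

For a sum of weighted absolute distances on a line, the optimum is the weighted median (not the mean). Total weight W = 325; half-weight = 162.5.
Sort by position and accumulate weight:
  km 0 (A, w=80) → cum 80
  km 8 (B, w=100) → cum 180  ≥ 162.5 → median here
  km 9 (C, w=40) → cum 220
  km 18 (D, w=25) → cum 245
  km 33 (E, w=30) → cum 275
  km 47 (F, w=50) → cum 325
Optimal location: km 8.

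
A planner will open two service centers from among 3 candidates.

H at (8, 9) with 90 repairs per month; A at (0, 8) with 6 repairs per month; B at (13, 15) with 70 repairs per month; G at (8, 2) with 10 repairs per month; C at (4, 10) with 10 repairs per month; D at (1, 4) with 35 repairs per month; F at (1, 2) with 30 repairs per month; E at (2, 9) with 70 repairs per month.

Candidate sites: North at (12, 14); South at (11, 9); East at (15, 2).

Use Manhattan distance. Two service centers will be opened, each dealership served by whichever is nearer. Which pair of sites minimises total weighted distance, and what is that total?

{North, South}, total 2327

Evaluate every pair (each demand assigned to the nearer of the two):
  {North, South}: total = 2327
  {South, East}: total = 2627
  {North, East}: total = 3278
Best pair: {North, South} with total 2327.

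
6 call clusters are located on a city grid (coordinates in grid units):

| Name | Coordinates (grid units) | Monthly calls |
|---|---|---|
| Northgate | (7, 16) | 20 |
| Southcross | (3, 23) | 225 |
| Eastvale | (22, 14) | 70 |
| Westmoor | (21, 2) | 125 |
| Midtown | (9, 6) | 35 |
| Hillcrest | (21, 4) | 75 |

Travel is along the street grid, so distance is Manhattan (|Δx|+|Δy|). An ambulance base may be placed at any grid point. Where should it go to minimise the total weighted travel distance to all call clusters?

Manhattan distance separates: Σwᵢ(|x−xᵢ|+|y−yᵢ|) = Σwᵢ|x−xᵢ| + Σwᵢ|y−yᵢ|, so x and y are optimised independently as 1-D weighted medians.
Total weight W = 550; half = 275.
x-coordinate, sorted with cumulative weight:
  x=3 (Southcross, w=225) cum 225
  x=7 (Northgate, w=20) cum 245
  x=9 (Midtown, w=35) cum 280  ← median
  x=21 (Westmoor, w=125) cum 405
  x=21 (Hillcrest, w=75) cum 480
  x=22 (Eastvale, w=70) cum 550
⇒ x* = 9
y-coordinate, sorted with cumulative weight:
  y=2 (Westmoor, w=125) cum 125
  y=4 (Hillcrest, w=75) cum 200
  y=6 (Midtown, w=35) cum 235
  y=14 (Eastvale, w=70) cum 305  ← median
  y=16 (Northgate, w=20) cum 325
  y=23 (Southcross, w=225) cum 550
⇒ y* = 14

(9, 14)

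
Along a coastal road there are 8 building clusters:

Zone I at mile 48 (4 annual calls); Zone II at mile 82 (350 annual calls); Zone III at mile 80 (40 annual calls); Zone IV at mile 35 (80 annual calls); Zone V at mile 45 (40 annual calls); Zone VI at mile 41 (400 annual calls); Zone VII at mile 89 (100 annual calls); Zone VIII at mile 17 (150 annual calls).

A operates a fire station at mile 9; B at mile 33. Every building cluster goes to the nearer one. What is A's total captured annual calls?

150

The indifferent point is the midpoint (9+33)/2 = 21; building clusters left of it (closer to A at 9) go to A, those right go to B.
  Zone VIII at 17 (w=150) → A
  Zone IV at 35 (w=80) → B
  Zone VI at 41 (w=400) → B
  Zone V at 45 (w=40) → B
  Zone I at 48 (w=4) → B
  Zone III at 80 (w=40) → B
  Zone II at 82 (w=350) → B
  Zone VII at 89 (w=100) → B
A captures 150; B captures 1014.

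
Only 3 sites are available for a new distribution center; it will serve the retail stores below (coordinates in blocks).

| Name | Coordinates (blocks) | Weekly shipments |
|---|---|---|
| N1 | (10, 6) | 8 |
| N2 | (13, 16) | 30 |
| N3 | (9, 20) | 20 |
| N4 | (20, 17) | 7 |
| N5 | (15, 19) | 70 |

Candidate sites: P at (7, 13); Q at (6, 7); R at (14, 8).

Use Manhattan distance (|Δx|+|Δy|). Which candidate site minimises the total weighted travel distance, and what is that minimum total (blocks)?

Total weighted distance at each candidate:
  P (7, 13): total = 1629
  Q (6, 7): total = 2478
  R (14, 8): total = 1603
Minimum is at R with total 1603 blocks.

R, total 1603 blocks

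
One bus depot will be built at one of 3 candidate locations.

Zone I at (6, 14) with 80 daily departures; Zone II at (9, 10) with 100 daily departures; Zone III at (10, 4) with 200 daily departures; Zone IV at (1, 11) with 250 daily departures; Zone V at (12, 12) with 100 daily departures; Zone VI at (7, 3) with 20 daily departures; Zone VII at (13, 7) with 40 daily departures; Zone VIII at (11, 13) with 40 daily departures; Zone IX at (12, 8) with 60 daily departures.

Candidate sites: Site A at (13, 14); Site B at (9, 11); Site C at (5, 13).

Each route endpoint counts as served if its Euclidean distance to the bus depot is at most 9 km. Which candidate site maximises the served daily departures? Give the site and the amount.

Coverage radius r = 9 km; a point is covered iff (Δx)²+(Δy)² ≤ 9² = 81.
  Site A (13, 14): covers {Zone I, Zone II, Zone V, Zone VII, Zone VIII, Zone IX} → 420
  Site B (9, 11): covers {Zone I, Zone II, Zone III, Zone IV, Zone V, Zone VI, Zone VII, Zone VIII, Zone IX} → 890
  Site C (5, 13): covers {Zone I, Zone II, Zone IV, Zone V, Zone VIII, Zone IX} → 630
Maximum coverage at Site B: 890 daily departures.

Site B, covering 890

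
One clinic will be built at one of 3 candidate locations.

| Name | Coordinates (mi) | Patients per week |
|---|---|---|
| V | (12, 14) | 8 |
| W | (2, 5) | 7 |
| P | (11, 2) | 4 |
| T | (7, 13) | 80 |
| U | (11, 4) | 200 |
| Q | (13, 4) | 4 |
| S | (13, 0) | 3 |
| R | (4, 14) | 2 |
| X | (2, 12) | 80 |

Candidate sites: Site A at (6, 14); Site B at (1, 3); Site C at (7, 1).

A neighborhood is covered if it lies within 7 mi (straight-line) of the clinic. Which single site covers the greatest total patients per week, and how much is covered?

Coverage radius r = 7 mi; a point is covered iff (Δx)²+(Δy)² ≤ 7² = 49.
  Site A (6, 14): covers {V, T, R, X} → 170
  Site B (1, 3): covers {W} → 7
  Site C (7, 1): covers {W, P, U, Q, S} → 218
Maximum coverage at Site C: 218 patients per week.

Site C, covering 218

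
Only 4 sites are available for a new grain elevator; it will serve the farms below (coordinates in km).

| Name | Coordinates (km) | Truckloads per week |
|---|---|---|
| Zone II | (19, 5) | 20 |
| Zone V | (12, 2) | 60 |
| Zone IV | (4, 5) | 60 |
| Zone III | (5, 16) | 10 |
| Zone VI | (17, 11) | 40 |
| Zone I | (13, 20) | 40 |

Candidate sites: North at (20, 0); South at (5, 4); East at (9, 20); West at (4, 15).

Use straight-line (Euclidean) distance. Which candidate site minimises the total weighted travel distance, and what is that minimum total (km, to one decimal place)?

Total weighted distance at each candidate:
  North (20, 0): total = 3125.5
  South (5, 4): total = 2193.6
  East (9, 20): total = 3102.4
  West (4, 15): total = 2846.4
Minimum is at South with total 2193.6 km.

South, total 2193.6 km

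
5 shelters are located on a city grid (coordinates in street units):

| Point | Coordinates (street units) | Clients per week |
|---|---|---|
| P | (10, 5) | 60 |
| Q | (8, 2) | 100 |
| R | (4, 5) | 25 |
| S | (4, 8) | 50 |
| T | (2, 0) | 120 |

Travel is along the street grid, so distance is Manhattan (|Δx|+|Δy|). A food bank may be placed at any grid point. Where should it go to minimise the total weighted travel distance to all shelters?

Manhattan distance separates: Σwᵢ(|x−xᵢ|+|y−yᵢ|) = Σwᵢ|x−xᵢ| + Σwᵢ|y−yᵢ|, so x and y are optimised independently as 1-D weighted medians.
Total weight W = 355; half = 177.5.
x-coordinate, sorted with cumulative weight:
  x=2 (T, w=120) cum 120
  x=4 (R, w=25) cum 145
  x=4 (S, w=50) cum 195  ← median
  x=8 (Q, w=100) cum 295
  x=10 (P, w=60) cum 355
⇒ x* = 4
y-coordinate, sorted with cumulative weight:
  y=0 (T, w=120) cum 120
  y=2 (Q, w=100) cum 220  ← median
  y=5 (P, w=60) cum 280
  y=5 (R, w=25) cum 305
  y=8 (S, w=50) cum 355
⇒ y* = 2

(4, 2)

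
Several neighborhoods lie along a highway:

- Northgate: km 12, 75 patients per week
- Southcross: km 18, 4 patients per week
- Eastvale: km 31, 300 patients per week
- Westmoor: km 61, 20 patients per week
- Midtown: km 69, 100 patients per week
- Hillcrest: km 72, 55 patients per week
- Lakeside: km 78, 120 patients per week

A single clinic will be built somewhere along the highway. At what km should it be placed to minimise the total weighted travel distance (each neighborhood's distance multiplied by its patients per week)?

For a sum of weighted absolute distances on a line, the optimum is the weighted median (not the mean). Total weight W = 674; half-weight = 337.
Sort by position and accumulate weight:
  km 12 (Northgate, w=75) → cum 75
  km 18 (Southcross, w=4) → cum 79
  km 31 (Eastvale, w=300) → cum 379  ≥ 337 → median here
  km 61 (Westmoor, w=20) → cum 399
  km 69 (Midtown, w=100) → cum 499
  km 72 (Hillcrest, w=55) → cum 554
  km 78 (Lakeside, w=120) → cum 674
Optimal location: km 31.

x = 31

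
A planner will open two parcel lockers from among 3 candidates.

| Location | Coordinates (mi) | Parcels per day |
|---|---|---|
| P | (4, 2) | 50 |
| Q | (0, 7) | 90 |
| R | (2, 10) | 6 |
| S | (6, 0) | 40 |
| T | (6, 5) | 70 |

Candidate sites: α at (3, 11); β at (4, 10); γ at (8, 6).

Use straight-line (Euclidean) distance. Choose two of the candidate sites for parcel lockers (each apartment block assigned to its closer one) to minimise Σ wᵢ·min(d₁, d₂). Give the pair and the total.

Evaluate every pair (each demand assigned to the nearer of the two):
  {α, γ}: total = 1150.8
  {β, γ}: total = 1154.3
  {α, β}: total = 1643.4
Best pair: {α, γ} with total 1150.8.

{α, γ}, total 1150.8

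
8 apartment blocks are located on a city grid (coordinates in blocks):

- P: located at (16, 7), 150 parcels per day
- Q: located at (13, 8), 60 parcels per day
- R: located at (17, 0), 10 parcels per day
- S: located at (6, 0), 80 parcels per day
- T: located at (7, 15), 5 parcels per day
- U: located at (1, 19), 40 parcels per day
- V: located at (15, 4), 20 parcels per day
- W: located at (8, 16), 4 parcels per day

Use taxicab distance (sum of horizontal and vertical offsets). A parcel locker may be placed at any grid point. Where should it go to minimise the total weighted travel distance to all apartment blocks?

Manhattan distance separates: Σwᵢ(|x−xᵢ|+|y−yᵢ|) = Σwᵢ|x−xᵢ| + Σwᵢ|y−yᵢ|, so x and y are optimised independently as 1-D weighted medians.
Total weight W = 369; half = 184.5.
x-coordinate, sorted with cumulative weight:
  x=1 (U, w=40) cum 40
  x=6 (S, w=80) cum 120
  x=7 (T, w=5) cum 125
  x=8 (W, w=4) cum 129
  x=13 (Q, w=60) cum 189  ← median
  x=15 (V, w=20) cum 209
  x=16 (P, w=150) cum 359
  x=17 (R, w=10) cum 369
⇒ x* = 13
y-coordinate, sorted with cumulative weight:
  y=0 (R, w=10) cum 10
  y=0 (S, w=80) cum 90
  y=4 (V, w=20) cum 110
  y=7 (P, w=150) cum 260  ← median
  y=8 (Q, w=60) cum 320
  y=15 (T, w=5) cum 325
  y=16 (W, w=4) cum 329
  y=19 (U, w=40) cum 369
⇒ y* = 7

(13, 7)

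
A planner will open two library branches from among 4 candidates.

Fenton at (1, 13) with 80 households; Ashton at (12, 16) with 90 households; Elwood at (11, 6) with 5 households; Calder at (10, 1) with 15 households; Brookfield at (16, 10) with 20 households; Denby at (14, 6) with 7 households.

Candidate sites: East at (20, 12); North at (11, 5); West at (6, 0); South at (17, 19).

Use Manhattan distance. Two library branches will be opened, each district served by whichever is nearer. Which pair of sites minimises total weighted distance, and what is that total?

{North, South}, total 2468

Evaluate every pair (each demand assigned to the nearer of the two):
  {North, South}: total = 2468
  {West, South}: total = 2588
  {East, North}: total = 2748
  {North, West}: total = 2828
  {East, West}: total = 2854
  {East, South}: total = 2914
Best pair: {North, South} with total 2468.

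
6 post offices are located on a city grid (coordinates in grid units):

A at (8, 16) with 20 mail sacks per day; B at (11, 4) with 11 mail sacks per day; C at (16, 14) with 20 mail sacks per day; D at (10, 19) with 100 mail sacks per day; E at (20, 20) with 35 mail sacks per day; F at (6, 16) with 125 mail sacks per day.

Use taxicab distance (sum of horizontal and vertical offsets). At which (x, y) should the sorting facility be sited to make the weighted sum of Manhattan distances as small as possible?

Manhattan distance separates: Σwᵢ(|x−xᵢ|+|y−yᵢ|) = Σwᵢ|x−xᵢ| + Σwᵢ|y−yᵢ|, so x and y are optimised independently as 1-D weighted medians.
Total weight W = 311; half = 155.5.
x-coordinate, sorted with cumulative weight:
  x=6 (F, w=125) cum 125
  x=8 (A, w=20) cum 145
  x=10 (D, w=100) cum 245  ← median
  x=11 (B, w=11) cum 256
  x=16 (C, w=20) cum 276
  x=20 (E, w=35) cum 311
⇒ x* = 10
y-coordinate, sorted with cumulative weight:
  y=4 (B, w=11) cum 11
  y=14 (C, w=20) cum 31
  y=16 (A, w=20) cum 51
  y=16 (F, w=125) cum 176  ← median
  y=19 (D, w=100) cum 276
  y=20 (E, w=35) cum 311
⇒ y* = 16

(10, 16)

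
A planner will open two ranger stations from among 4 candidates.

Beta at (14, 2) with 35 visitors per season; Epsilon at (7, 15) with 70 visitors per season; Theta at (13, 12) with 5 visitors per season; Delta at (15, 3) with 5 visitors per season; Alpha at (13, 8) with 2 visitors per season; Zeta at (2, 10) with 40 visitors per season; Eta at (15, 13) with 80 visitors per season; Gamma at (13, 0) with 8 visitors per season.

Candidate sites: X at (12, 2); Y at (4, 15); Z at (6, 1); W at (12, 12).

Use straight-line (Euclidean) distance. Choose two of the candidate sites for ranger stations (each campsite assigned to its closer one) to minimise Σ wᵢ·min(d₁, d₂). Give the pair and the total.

{X, W}, total 1186.0

Evaluate every pair (each demand assigned to the nearer of the two):
  {X, W}: total = 1186.0
  {Y, W}: total = 1192.3
  {Z, W}: total = 1453.2
  {X, Y}: total = 1483.1
  {Y, Z}: total = 1771.9
  {X, Z}: total = 2447.2
Best pair: {X, W} with total 1186.0.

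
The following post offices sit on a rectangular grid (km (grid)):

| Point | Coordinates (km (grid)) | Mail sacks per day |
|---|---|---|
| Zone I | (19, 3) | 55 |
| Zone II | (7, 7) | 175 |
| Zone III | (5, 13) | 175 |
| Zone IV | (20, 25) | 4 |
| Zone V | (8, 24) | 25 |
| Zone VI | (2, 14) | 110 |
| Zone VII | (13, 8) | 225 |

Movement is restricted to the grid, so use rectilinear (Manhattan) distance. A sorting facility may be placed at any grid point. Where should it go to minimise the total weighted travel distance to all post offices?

(7, 8)

Manhattan distance separates: Σwᵢ(|x−xᵢ|+|y−yᵢ|) = Σwᵢ|x−xᵢ| + Σwᵢ|y−yᵢ|, so x and y are optimised independently as 1-D weighted medians.
Total weight W = 769; half = 384.5.
x-coordinate, sorted with cumulative weight:
  x=2 (Zone VI, w=110) cum 110
  x=5 (Zone III, w=175) cum 285
  x=7 (Zone II, w=175) cum 460  ← median
  x=8 (Zone V, w=25) cum 485
  x=13 (Zone VII, w=225) cum 710
  x=19 (Zone I, w=55) cum 765
  x=20 (Zone IV, w=4) cum 769
⇒ x* = 7
y-coordinate, sorted with cumulative weight:
  y=3 (Zone I, w=55) cum 55
  y=7 (Zone II, w=175) cum 230
  y=8 (Zone VII, w=225) cum 455  ← median
  y=13 (Zone III, w=175) cum 630
  y=14 (Zone VI, w=110) cum 740
  y=24 (Zone V, w=25) cum 765
  y=25 (Zone IV, w=4) cum 769
⇒ y* = 8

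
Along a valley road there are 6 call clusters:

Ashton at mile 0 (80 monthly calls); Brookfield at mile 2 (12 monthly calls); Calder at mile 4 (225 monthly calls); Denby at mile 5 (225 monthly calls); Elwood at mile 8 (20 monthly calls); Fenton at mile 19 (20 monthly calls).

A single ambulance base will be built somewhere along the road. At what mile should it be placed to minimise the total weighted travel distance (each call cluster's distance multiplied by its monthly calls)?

For a sum of weighted absolute distances on a line, the optimum is the weighted median (not the mean). Total weight W = 582; half-weight = 291.
Sort by position and accumulate weight:
  mile 0 (Ashton, w=80) → cum 80
  mile 2 (Brookfield, w=12) → cum 92
  mile 4 (Calder, w=225) → cum 317  ≥ 291 → median here
  mile 5 (Denby, w=225) → cum 542
  mile 8 (Elwood, w=20) → cum 562
  mile 19 (Fenton, w=20) → cum 582
Optimal location: mile 4.

x = 4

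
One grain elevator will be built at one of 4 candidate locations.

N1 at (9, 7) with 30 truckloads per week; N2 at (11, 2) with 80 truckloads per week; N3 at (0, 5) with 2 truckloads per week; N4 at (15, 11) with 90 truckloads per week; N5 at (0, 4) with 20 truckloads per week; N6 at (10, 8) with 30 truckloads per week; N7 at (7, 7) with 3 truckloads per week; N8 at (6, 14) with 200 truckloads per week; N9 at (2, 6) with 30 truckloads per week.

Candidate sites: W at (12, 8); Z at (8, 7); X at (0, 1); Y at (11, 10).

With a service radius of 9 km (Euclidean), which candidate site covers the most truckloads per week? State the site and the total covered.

Coverage radius r = 9 km; a point is covered iff (Δx)²+(Δy)² ≤ 9² = 81.
  W (12, 8): covers {N1, N2, N4, N6, N7, N8} → 433
  Z (8, 7): covers {N1, N2, N3, N4, N5, N6, N7, N8, N9} → 485
  X (0, 1): covers {N3, N5, N9} → 52
  Y (11, 10): covers {N1, N2, N4, N6, N7, N8} → 433
Maximum coverage at Z: 485 truckloads per week.

Z, covering 485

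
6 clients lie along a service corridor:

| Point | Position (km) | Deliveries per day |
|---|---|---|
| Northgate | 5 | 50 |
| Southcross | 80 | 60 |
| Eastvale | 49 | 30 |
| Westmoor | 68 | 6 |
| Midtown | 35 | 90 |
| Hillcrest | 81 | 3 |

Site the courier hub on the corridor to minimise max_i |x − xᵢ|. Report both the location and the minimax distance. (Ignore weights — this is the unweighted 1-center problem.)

location 43, max distance 38

The 1-center on a line is the midpoint of the two extreme points: leftmost at 5, rightmost at 81.
Optimal location = (5 + 81)/2 = 43; maximum distance = (81 − 5)/2 = 38.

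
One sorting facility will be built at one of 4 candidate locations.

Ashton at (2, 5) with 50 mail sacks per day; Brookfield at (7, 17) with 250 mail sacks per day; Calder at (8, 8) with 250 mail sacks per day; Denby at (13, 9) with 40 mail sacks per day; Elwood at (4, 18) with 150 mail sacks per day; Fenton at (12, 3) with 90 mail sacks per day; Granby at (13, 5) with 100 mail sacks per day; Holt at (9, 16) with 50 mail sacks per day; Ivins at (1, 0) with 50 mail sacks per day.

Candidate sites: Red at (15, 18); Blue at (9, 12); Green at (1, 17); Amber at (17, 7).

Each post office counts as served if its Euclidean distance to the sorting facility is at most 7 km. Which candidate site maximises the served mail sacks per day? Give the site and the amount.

Blue, covering 590

Coverage radius r = 7 km; a point is covered iff (Δx)²+(Δy)² ≤ 7² = 49.
  Red (15, 18): covers {Holt} → 50
  Blue (9, 12): covers {Brookfield, Calder, Denby, Holt} → 590
  Green (1, 17): covers {Brookfield, Elwood} → 400
  Amber (17, 7): covers {Denby, Fenton, Granby} → 230
Maximum coverage at Blue: 590 mail sacks per day.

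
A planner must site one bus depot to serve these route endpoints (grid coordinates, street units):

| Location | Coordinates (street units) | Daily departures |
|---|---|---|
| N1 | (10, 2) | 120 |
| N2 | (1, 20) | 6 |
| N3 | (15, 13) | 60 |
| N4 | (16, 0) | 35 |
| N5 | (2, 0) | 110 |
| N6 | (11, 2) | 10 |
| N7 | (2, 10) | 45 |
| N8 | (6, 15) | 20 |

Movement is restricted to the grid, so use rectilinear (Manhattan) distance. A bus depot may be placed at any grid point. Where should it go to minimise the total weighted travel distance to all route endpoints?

Manhattan distance separates: Σwᵢ(|x−xᵢ|+|y−yᵢ|) = Σwᵢ|x−xᵢ| + Σwᵢ|y−yᵢ|, so x and y are optimised independently as 1-D weighted medians.
Total weight W = 406; half = 203.
x-coordinate, sorted with cumulative weight:
  x=1 (N2, w=6) cum 6
  x=2 (N5, w=110) cum 116
  x=2 (N7, w=45) cum 161
  x=6 (N8, w=20) cum 181
  x=10 (N1, w=120) cum 301  ← median
  x=11 (N6, w=10) cum 311
  x=15 (N3, w=60) cum 371
  x=16 (N4, w=35) cum 406
⇒ x* = 10
y-coordinate, sorted with cumulative weight:
  y=0 (N4, w=35) cum 35
  y=0 (N5, w=110) cum 145
  y=2 (N1, w=120) cum 265  ← median
  y=2 (N6, w=10) cum 275
  y=10 (N7, w=45) cum 320
  y=13 (N3, w=60) cum 380
  y=15 (N8, w=20) cum 400
  y=20 (N2, w=6) cum 406
⇒ y* = 2

(10, 2)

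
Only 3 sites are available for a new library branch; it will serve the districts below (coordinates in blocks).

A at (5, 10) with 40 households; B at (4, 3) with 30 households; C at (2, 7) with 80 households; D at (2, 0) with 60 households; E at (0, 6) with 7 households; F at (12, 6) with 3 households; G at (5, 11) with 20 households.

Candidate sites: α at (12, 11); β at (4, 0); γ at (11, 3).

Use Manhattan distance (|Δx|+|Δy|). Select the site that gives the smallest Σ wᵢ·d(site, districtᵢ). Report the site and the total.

β, total 1722 blocks

Total weighted distance at each candidate:
  α (12, 11): total = 3454
  β (4, 0): total = 1722
  γ (11, 3): total = 2880
Minimum is at β with total 1722 blocks.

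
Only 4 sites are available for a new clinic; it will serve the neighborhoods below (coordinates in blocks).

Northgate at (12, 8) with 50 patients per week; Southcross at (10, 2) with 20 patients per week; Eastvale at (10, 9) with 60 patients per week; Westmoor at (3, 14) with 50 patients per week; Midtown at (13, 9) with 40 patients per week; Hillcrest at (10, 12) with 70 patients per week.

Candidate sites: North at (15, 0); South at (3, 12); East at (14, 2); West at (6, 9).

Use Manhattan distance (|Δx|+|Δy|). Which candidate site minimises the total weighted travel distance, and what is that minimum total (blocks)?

Total weighted distance at each candidate:
  North (15, 0): total = 4460
  South (3, 12): total = 2700
  East (14, 2): total = 3590
  West (6, 9): total = 1980
Minimum is at West with total 1980 blocks.

West, total 1980 blocks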